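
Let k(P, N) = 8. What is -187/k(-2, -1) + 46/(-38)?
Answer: -3737/152 ≈ -24.586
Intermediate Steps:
-187/k(-2, -1) + 46/(-38) = -187/8 + 46/(-38) = -187*⅛ + 46*(-1/38) = -187/8 - 23/19 = -3737/152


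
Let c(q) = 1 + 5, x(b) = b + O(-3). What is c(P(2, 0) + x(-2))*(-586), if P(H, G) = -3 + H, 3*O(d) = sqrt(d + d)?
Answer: -3516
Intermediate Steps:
O(d) = sqrt(2)*sqrt(d)/3 (O(d) = sqrt(d + d)/3 = sqrt(2*d)/3 = (sqrt(2)*sqrt(d))/3 = sqrt(2)*sqrt(d)/3)
x(b) = b + I*sqrt(6)/3 (x(b) = b + sqrt(2)*sqrt(-3)/3 = b + sqrt(2)*(I*sqrt(3))/3 = b + I*sqrt(6)/3)
c(q) = 6
c(P(2, 0) + x(-2))*(-586) = 6*(-586) = -3516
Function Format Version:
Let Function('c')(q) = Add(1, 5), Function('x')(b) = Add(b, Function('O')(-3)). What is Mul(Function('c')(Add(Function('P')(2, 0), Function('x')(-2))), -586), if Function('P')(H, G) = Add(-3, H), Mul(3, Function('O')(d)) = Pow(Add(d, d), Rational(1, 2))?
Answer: -3516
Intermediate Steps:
Function('O')(d) = Mul(Rational(1, 3), Pow(2, Rational(1, 2)), Pow(d, Rational(1, 2))) (Function('O')(d) = Mul(Rational(1, 3), Pow(Add(d, d), Rational(1, 2))) = Mul(Rational(1, 3), Pow(Mul(2, d), Rational(1, 2))) = Mul(Rational(1, 3), Mul(Pow(2, Rational(1, 2)), Pow(d, Rational(1, 2)))) = Mul(Rational(1, 3), Pow(2, Rational(1, 2)), Pow(d, Rational(1, 2))))
Function('x')(b) = Add(b, Mul(Rational(1, 3), I, Pow(6, Rational(1, 2)))) (Function('x')(b) = Add(b, Mul(Rational(1, 3), Pow(2, Rational(1, 2)), Pow(-3, Rational(1, 2)))) = Add(b, Mul(Rational(1, 3), Pow(2, Rational(1, 2)), Mul(I, Pow(3, Rational(1, 2))))) = Add(b, Mul(Rational(1, 3), I, Pow(6, Rational(1, 2)))))
Function('c')(q) = 6
Mul(Function('c')(Add(Function('P')(2, 0), Function('x')(-2))), -586) = Mul(6, -586) = -3516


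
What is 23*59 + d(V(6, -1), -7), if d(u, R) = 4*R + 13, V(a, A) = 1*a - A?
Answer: 1342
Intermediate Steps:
V(a, A) = a - A
d(u, R) = 13 + 4*R
23*59 + d(V(6, -1), -7) = 23*59 + (13 + 4*(-7)) = 1357 + (13 - 28) = 1357 - 15 = 1342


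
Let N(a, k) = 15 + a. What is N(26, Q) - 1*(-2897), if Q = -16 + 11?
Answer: 2938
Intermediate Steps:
Q = -5
N(26, Q) - 1*(-2897) = (15 + 26) - 1*(-2897) = 41 + 2897 = 2938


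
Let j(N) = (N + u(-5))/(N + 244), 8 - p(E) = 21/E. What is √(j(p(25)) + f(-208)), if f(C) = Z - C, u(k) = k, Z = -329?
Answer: I*√530020855/2093 ≈ 11.0*I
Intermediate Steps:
f(C) = -329 - C
p(E) = 8 - 21/E
j(N) = (-5 + N)/(244 + N) (j(N) = (N - 5)/(N + 244) = (-5 + N)/(244 + N))
√(j(p(25)) + f(-208)) = √((-5 + (8 - 21/25))/(244 + (8 - 21/25)) + (-329 - 1*(-208))) = √((-5 + (8 - 21*1/25))/(244 + (8 - 21*1/25)) + (-329 + 208)) = √((-5 + (8 - 21/25))/(244 + (8 - 21/25)) - 121) = √((-5 + 179/25)/(244 + 179/25) - 121) = √((54/25)/(6279/25) - 121) = √((25/6279)*(54/25) - 121) = √(18/2093 - 121) = √(-253235/2093) = I*√530020855/2093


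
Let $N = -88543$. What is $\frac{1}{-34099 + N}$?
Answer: $- \frac{1}{122642} \approx -8.1538 \cdot 10^{-6}$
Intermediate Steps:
$\frac{1}{-34099 + N} = \frac{1}{-34099 - 88543} = \frac{1}{-122642} = - \frac{1}{122642}$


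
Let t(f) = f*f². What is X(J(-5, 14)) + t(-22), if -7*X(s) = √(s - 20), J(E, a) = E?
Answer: -10648 - 5*I/7 ≈ -10648.0 - 0.71429*I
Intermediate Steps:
X(s) = -√(-20 + s)/7 (X(s) = -√(s - 20)/7 = -√(-20 + s)/7)
t(f) = f³
X(J(-5, 14)) + t(-22) = -√(-20 - 5)/7 + (-22)³ = -5*I/7 - 10648 = -10648 - 5*I/7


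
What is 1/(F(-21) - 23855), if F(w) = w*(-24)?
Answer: -1/23351 ≈ -4.2825e-5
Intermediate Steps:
F(w) = -24*w
1/(F(-21) - 23855) = 1/(-24*(-21) - 23855) = 1/(504 - 23855) = 1/(-23351) = -1/23351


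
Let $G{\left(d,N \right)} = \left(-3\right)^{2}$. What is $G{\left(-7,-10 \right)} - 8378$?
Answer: $-8369$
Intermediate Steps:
$G{\left(d,N \right)} = 9$
$G{\left(-7,-10 \right)} - 8378 = 9 - 8378 = -8369$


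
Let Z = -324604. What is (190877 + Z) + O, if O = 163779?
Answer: 30052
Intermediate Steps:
(190877 + Z) + O = (190877 - 324604) + 163779 = -133727 + 163779 = 30052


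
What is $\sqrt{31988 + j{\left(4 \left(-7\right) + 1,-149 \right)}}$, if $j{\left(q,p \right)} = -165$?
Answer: $11 \sqrt{263} \approx 178.39$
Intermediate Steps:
$\sqrt{31988 + j{\left(4 \left(-7\right) + 1,-149 \right)}} = \sqrt{31988 - 165} = \sqrt{31823} = 11 \sqrt{263}$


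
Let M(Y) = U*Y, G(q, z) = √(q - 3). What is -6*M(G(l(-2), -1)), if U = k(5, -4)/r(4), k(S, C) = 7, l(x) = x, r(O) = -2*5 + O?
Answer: 7*I*√5 ≈ 15.652*I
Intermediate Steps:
r(O) = -10 + O
G(q, z) = √(-3 + q)
U = -7/6 (U = 7/(-10 + 4) = 7/(-6) = 7*(-⅙) = -7/6 ≈ -1.1667)
M(Y) = -7*Y/6
-6*M(G(l(-2), -1)) = -(-7)*√(-3 - 2) = -(-7)*√(-5) = -(-7)*I*√5 = 7*I*√5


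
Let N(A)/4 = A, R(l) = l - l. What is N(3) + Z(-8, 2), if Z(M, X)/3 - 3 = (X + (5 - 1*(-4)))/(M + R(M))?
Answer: 135/8 ≈ 16.875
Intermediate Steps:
R(l) = 0
N(A) = 4*A
Z(M, X) = 9 + 3*(9 + X)/M (Z(M, X) = 9 + 3*((X + (5 - 1*(-4)))/(M + 0)) = 9 + 3*((X + (5 + 4))/M) = 9 + 3*((X + 9)/M) = 9 + 3*((9 + X)/M) = 9 + 3*(9 + X)/M)
N(3) + Z(-8, 2) = 4*3 + 3*(9 + 2 + 3*(-8))/(-8) = 12 + 3*(-⅛)*(9 + 2 - 24) = 12 + 3*(-⅛)*(-13) = 12 + 39/8 = 135/8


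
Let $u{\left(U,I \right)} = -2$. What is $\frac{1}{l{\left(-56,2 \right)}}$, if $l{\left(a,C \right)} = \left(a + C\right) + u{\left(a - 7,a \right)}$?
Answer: $- \frac{1}{56} \approx -0.017857$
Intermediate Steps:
$l{\left(a,C \right)} = -2 + C + a$ ($l{\left(a,C \right)} = \left(a + C\right) - 2 = \left(C + a\right) - 2 = -2 + C + a$)
$\frac{1}{l{\left(-56,2 \right)}} = \frac{1}{-2 + 2 - 56} = \frac{1}{-56} = - \frac{1}{56}$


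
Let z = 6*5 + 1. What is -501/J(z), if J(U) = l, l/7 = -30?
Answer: 167/70 ≈ 2.3857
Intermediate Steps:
z = 31 (z = 30 + 1 = 31)
l = -210 (l = 7*(-30) = -210)
J(U) = -210
-501/J(z) = -501/(-210) = -501*(-1/210) = 167/70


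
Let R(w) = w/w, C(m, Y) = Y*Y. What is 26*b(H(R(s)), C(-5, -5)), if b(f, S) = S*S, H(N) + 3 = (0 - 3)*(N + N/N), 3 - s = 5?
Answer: 16250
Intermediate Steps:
s = -2 (s = 3 - 1*5 = 3 - 5 = -2)
C(m, Y) = Y²
R(w) = 1
H(N) = -6 - 3*N (H(N) = -3 + (0 - 3)*(N + N/N) = -3 - 3*(N + 1) = -3 - 3*(1 + N) = -3 + (-3 - 3*N) = -6 - 3*N)
b(f, S) = S²
26*b(H(R(s)), C(-5, -5)) = 26*((-5)²)² = 26*25² = 26*625 = 16250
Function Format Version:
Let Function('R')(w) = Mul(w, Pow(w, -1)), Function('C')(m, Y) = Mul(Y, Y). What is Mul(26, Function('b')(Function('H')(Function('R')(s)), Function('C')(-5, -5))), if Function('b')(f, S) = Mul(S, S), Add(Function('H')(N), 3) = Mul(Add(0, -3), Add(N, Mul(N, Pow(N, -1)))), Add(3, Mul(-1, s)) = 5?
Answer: 16250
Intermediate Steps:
s = -2 (s = Add(3, Mul(-1, 5)) = Add(3, -5) = -2)
Function('C')(m, Y) = Pow(Y, 2)
Function('R')(w) = 1
Function('H')(N) = Add(-6, Mul(-3, N)) (Function('H')(N) = Add(-3, Mul(Add(0, -3), Add(N, Mul(N, Pow(N, -1))))) = Add(-3, Mul(-3, Add(N, 1))) = Add(-3, Mul(-3, Add(1, N))) = Add(-3, Add(-3, Mul(-3, N))) = Add(-6, Mul(-3, N)))
Function('b')(f, S) = Pow(S, 2)
Mul(26, Function('b')(Function('H')(Function('R')(s)), Function('C')(-5, -5))) = Mul(26, Pow(Pow(-5, 2), 2)) = Mul(26, Pow(25, 2)) = Mul(26, 625) = 16250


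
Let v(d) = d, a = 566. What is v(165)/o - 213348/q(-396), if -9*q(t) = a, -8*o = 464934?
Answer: 74394492014/21929387 ≈ 3392.5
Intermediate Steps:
o = -232467/4 (o = -1/8*464934 = -232467/4 ≈ -58117.)
q(t) = -566/9 (q(t) = -1/9*566 = -566/9)
v(165)/o - 213348/q(-396) = 165/(-232467/4) - 213348/(-566/9) = 165*(-4/232467) - 213348*(-9/566) = -220/77489 + 960066/283 = 74394492014/21929387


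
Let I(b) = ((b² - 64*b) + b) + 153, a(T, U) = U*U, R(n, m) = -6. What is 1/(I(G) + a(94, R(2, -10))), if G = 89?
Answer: 1/2503 ≈ 0.00039952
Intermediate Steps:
a(T, U) = U²
I(b) = 153 + b² - 63*b (I(b) = (b² - 63*b) + 153 = 153 + b² - 63*b)
1/(I(G) + a(94, R(2, -10))) = 1/((153 + 89² - 63*89) + (-6)²) = 1/((153 + 7921 - 5607) + 36) = 1/(2467 + 36) = 1/2503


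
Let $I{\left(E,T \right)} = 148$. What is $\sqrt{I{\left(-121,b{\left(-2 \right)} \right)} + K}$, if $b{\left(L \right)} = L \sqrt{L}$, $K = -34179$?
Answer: $i \sqrt{34031} \approx 184.47 i$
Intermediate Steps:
$b{\left(L \right)} = L^{\frac{3}{2}}$
$\sqrt{I{\left(-121,b{\left(-2 \right)} \right)} + K} = \sqrt{148 - 34179} = \sqrt{-34031} = i \sqrt{34031}$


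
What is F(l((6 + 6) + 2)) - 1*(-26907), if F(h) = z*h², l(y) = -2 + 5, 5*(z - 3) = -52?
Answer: 134202/5 ≈ 26840.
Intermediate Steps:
z = -37/5 (z = 3 + (⅕)*(-52) = 3 - 52/5 = -37/5 ≈ -7.4000)
l(y) = 3
F(h) = -37*h²/5
F(l((6 + 6) + 2)) - 1*(-26907) = -37/5*3² - 1*(-26907) = -37/5*9 + 26907 = -333/5 + 26907 = 134202/5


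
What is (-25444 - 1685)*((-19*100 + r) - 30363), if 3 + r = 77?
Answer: 873255381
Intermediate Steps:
r = 74 (r = -3 + 77 = 74)
(-25444 - 1685)*((-19*100 + r) - 30363) = (-25444 - 1685)*((-19*100 + 74) - 30363) = -27129*((-1900 + 74) - 30363) = -27129*(-1826 - 30363) = -27129*(-32189) = 873255381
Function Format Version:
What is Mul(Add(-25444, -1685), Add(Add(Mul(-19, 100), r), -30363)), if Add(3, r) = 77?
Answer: 873255381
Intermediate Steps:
r = 74 (r = Add(-3, 77) = 74)
Mul(Add(-25444, -1685), Add(Add(Mul(-19, 100), r), -30363)) = Mul(Add(-25444, -1685), Add(Add(Mul(-19, 100), 74), -30363)) = Mul(-27129, Add(Add(-1900, 74), -30363)) = Mul(-27129, Add(-1826, -30363)) = Mul(-27129, -32189) = 873255381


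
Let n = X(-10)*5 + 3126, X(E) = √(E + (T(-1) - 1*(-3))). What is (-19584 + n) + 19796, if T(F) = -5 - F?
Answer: 3338 + 5*I*√11 ≈ 3338.0 + 16.583*I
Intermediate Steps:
X(E) = √(-1 + E) (X(E) = √(E + ((-5 - 1*(-1)) - 1*(-3))) = √(E + ((-5 + 1) + 3)) = √(E + (-4 + 3)) = √(E - 1) = √(-1 + E))
n = 3126 + 5*I*√11 (n = √(-1 - 10)*5 + 3126 = √(-11)*5 + 3126 = (I*√11)*5 + 3126 = 5*I*√11 + 3126 = 3126 + 5*I*√11 ≈ 3126.0 + 16.583*I)
(-19584 + n) + 19796 = (-19584 + (3126 + 5*I*√11)) + 19796 = (-16458 + 5*I*√11) + 19796 = 3338 + 5*I*√11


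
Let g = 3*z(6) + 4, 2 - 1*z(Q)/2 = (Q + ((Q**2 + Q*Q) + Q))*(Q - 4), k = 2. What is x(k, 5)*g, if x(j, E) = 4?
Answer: -3968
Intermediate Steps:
z(Q) = 4 - 2*(-4 + Q)*(2*Q + 2*Q**2) (z(Q) = 4 - 2*(Q + ((Q**2 + Q*Q) + Q))*(Q - 4) = 4 - 2*(Q + ((Q**2 + Q**2) + Q))*(-4 + Q) = 4 - 2*(Q + (2*Q**2 + Q))*(-4 + Q) = 4 - 2*(Q + (Q + 2*Q**2))*(-4 + Q) = 4 - 2*(2*Q + 2*Q**2)*(-4 + Q) = 4 - 2*(-4 + Q)*(2*Q + 2*Q**2))
g = -992 (g = 3*(4 - 4*6**3 + 12*6**2 + 16*6) + 4 = 3*(4 - 4*216 + 12*36 + 96) + 4 = 3*(4 - 864 + 432 + 96) + 4 = 3*(-332) + 4 = -996 + 4 = -992)
x(k, 5)*g = 4*(-992) = -3968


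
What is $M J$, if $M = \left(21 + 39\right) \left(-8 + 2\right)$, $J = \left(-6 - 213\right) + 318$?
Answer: $-35640$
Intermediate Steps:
$J = 99$ ($J = -219 + 318 = 99$)
$M = -360$ ($M = 60 \left(-6\right) = -360$)
$M J = \left(-360\right) 99 = -35640$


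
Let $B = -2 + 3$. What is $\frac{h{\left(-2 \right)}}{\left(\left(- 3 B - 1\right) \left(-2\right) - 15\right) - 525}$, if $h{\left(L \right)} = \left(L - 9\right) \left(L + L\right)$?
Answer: $- \frac{11}{133} \approx -0.082707$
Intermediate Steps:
$B = 1$
$h{\left(L \right)} = 2 L \left(-9 + L\right)$ ($h{\left(L \right)} = \left(-9 + L\right) 2 L = 2 L \left(-9 + L\right)$)
$\frac{h{\left(-2 \right)}}{\left(\left(- 3 B - 1\right) \left(-2\right) - 15\right) - 525} = \frac{2 \left(-2\right) \left(-9 - 2\right)}{\left(\left(\left(-3\right) 1 - 1\right) \left(-2\right) - 15\right) - 525} = \frac{2 \left(-2\right) \left(-11\right)}{\left(\left(-3 - 1\right) \left(-2\right) - 15\right) - 525} = \frac{44}{\left(\left(-4\right) \left(-2\right) - 15\right) - 525} = \frac{44}{\left(8 - 15\right) - 525} = \frac{44}{-7 - 525} = \frac{44}{-532} = 44 \left(- \frac{1}{532}\right) = - \frac{11}{133}$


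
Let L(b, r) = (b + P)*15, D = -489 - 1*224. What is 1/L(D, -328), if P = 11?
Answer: -1/10530 ≈ -9.4967e-5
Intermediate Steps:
D = -713 (D = -489 - 224 = -713)
L(b, r) = 165 + 15*b (L(b, r) = (b + 11)*15 = (11 + b)*15 = 165 + 15*b)
1/L(D, -328) = 1/(165 + 15*(-713)) = 1/(165 - 10695) = 1/(-10530) = -1/10530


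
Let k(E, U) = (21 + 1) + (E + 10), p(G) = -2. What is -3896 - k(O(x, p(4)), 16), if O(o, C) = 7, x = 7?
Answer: -3935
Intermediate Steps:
k(E, U) = 32 + E (k(E, U) = 22 + (10 + E) = 32 + E)
-3896 - k(O(x, p(4)), 16) = -3896 - (32 + 7) = -3896 - 1*39 = -3896 - 39 = -3935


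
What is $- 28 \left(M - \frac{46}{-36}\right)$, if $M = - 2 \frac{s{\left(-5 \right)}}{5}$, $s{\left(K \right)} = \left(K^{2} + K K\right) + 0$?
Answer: $\frac{4718}{9} \approx 524.22$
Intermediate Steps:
$s{\left(K \right)} = 2 K^{2}$ ($s{\left(K \right)} = \left(K^{2} + K^{2}\right) + 0 = 2 K^{2} + 0 = 2 K^{2}$)
$M = -20$ ($M = - 2 \frac{2 \left(-5\right)^{2}}{5} = - 2 \cdot 2 \cdot 25 \cdot \frac{1}{5} = - 2 \cdot 50 \cdot \frac{1}{5} = \left(-2\right) 10 = -20$)
$- 28 \left(M - \frac{46}{-36}\right) = - 28 \left(-20 - \frac{46}{-36}\right) = - 28 \left(-20 - - \frac{23}{18}\right) = - 28 \left(-20 + \frac{23}{18}\right) = \left(-28\right) \left(- \frac{337}{18}\right) = \frac{4718}{9}$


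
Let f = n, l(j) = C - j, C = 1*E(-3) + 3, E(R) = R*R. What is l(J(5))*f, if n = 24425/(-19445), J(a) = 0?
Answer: -58620/3889 ≈ -15.073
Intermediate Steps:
E(R) = R²
C = 12 (C = 1*(-3)² + 3 = 1*9 + 3 = 9 + 3 = 12)
l(j) = 12 - j
n = -4885/3889 (n = 24425*(-1/19445) = -4885/3889 ≈ -1.2561)
f = -4885/3889 ≈ -1.2561
l(J(5))*f = (12 - 1*0)*(-4885/3889) = (12 + 0)*(-4885/3889) = 12*(-4885/3889) = -58620/3889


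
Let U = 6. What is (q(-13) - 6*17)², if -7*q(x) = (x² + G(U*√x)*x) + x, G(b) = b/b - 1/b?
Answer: 26440151/1764 - 857*I*√13/147 ≈ 14989.0 - 21.02*I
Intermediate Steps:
G(b) = 1 - 1/b
q(x) = -x/7 - x²/7 - √x*(-1 + 6*√x)/42 (q(x) = -((x² + ((-1 + 6*√x)/((6*√x)))*x) + x)/7 = -((x² + ((1/(6*√x))*(-1 + 6*√x))*x) + x)/7 = -((x² + ((-1 + 6*√x)/(6*√x))*x) + x)/7 = -((x² + √x*(-1 + 6*√x)/6) + x)/7 = -(x + x² + √x*(-1 + 6*√x)/6)/7 = -x/7 - x²/7 - √x*(-1 + 6*√x)/42)
(q(-13) - 6*17)² = ((-2/7*(-13) - ⅐*(-13)² + √(-13)/42) - 6*17)² = ((26/7 - ⅐*169 + (I*√13)/42) - 102)² = ((26/7 - 169/7 + I*√13/42) - 102)² = ((-143/7 + I*√13/42) - 102)² = (-857/7 + I*√13/42)²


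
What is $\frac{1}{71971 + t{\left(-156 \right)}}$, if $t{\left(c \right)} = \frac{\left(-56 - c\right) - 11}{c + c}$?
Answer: $\frac{312}{22454863} \approx 1.3895 \cdot 10^{-5}$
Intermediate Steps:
$t{\left(c \right)} = \frac{-67 - c}{2 c}$
$\frac{1}{71971 + t{\left(-156 \right)}} = \frac{1}{71971 + \frac{-67 - -156}{2 \left(-156\right)}} = \frac{1}{71971 + \frac{1}{2} \left(- \frac{1}{156}\right) \left(-67 + 156\right)} = \frac{1}{71971 + \frac{1}{2} \left(- \frac{1}{156}\right) 89} = \frac{1}{71971 - \frac{89}{312}} = \frac{1}{\frac{22454863}{312}} = \frac{312}{22454863}$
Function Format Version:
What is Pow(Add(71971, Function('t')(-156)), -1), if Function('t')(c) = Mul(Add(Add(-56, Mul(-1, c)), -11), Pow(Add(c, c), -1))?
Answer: Rational(312, 22454863) ≈ 1.3895e-5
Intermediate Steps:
Function('t')(c) = Mul(Rational(1, 2), Pow(c, -1), Add(-67, Mul(-1, c))) (Function('t')(c) = Mul(Add(-67, Mul(-1, c)), Pow(Mul(2, c), -1)) = Mul(Add(-67, Mul(-1, c)), Mul(Rational(1, 2), Pow(c, -1))) = Mul(Rational(1, 2), Pow(c, -1), Add(-67, Mul(-1, c))))
Pow(Add(71971, Function('t')(-156)), -1) = Pow(Add(71971, Mul(Rational(1, 2), Pow(-156, -1), Add(-67, Mul(-1, -156)))), -1) = Pow(Add(71971, Mul(Rational(1, 2), Rational(-1, 156), Add(-67, 156))), -1) = Pow(Add(71971, Mul(Rational(1, 2), Rational(-1, 156), 89)), -1) = Pow(Add(71971, Rational(-89, 312)), -1) = Pow(Rational(22454863, 312), -1) = Rational(312, 22454863)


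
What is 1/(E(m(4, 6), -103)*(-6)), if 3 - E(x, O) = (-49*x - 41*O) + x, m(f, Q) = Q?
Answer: 1/23592 ≈ 4.2387e-5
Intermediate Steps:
E(x, O) = 3 + 41*O + 48*x (E(x, O) = 3 - ((-49*x - 41*O) + x) = 3 - (-48*x - 41*O) = 3 + (41*O + 48*x) = 3 + 41*O + 48*x)
1/(E(m(4, 6), -103)*(-6)) = 1/((3 + 41*(-103) + 48*6)*(-6)) = 1/((3 - 4223 + 288)*(-6)) = 1/(-3932*(-6)) = 1/23592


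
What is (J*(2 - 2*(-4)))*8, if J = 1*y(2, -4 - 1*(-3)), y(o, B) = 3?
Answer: 240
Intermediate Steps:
J = 3 (J = 1*3 = 3)
(J*(2 - 2*(-4)))*8 = (3*(2 - 2*(-4)))*8 = (3*(2 + 8))*8 = (3*10)*8 = 30*8 = 240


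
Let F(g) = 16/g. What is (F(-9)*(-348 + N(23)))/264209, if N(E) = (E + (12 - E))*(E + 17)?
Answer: -64/72057 ≈ -0.00088819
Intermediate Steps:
N(E) = 204 + 12*E (N(E) = 12*(17 + E) = 204 + 12*E)
(F(-9)*(-348 + N(23)))/264209 = ((16/(-9))*(-348 + (204 + 12*23)))/264209 = ((16*(-⅑))*(-348 + (204 + 276)))*(1/264209) = -16*(-348 + 480)/9*(1/264209) = -16/9*132*(1/264209) = -704/3*1/264209 = -64/72057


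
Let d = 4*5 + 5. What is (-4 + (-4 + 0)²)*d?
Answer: 300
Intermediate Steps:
d = 25 (d = 20 + 5 = 25)
(-4 + (-4 + 0)²)*d = (-4 + (-4 + 0)²)*25 = (-4 + (-4)²)*25 = (-4 + 16)*25 = 12*25 = 300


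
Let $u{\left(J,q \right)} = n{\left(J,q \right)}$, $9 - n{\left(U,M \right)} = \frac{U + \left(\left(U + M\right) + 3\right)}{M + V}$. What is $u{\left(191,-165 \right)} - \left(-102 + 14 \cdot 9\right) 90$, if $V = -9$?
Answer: $- \frac{187027}{87} \approx -2149.7$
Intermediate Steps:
$n{\left(U,M \right)} = 9 - \frac{3 + M + 2 U}{-9 + M}$ ($n{\left(U,M \right)} = 9 - \frac{U + \left(\left(U + M\right) + 3\right)}{M - 9} = 9 - \frac{U + \left(\left(M + U\right) + 3\right)}{-9 + M} = 9 - \frac{U + \left(3 + M + U\right)}{-9 + M} = 9 - \frac{3 + M + 2 U}{-9 + M}$)
$u{\left(J,q \right)} = \frac{2 \left(-42 - J + 4 q\right)}{-9 + q}$
$u{\left(191,-165 \right)} - \left(-102 + 14 \cdot 9\right) 90 = \frac{2 \left(-42 - 191 + 4 \left(-165\right)\right)}{-9 - 165} - \left(-102 + 14 \cdot 9\right) 90 = \frac{2 \left(-42 - 191 - 660\right)}{-174} - \left(-102 + 126\right) 90 = 2 \left(- \frac{1}{174}\right) \left(-893\right) - 24 \cdot 90 = \frac{893}{87} - 2160 = - \frac{187027}{87}$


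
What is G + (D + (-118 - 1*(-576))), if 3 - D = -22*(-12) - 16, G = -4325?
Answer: -4112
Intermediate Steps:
D = -245 (D = 3 - (-22*(-12) - 16) = 3 - (264 - 16) = 3 - 1*248 = 3 - 248 = -245)
G + (D + (-118 - 1*(-576))) = -4325 + (-245 + (-118 - 1*(-576))) = -4325 + (-245 + (-118 + 576)) = -4325 + (-245 + 458) = -4325 + 213 = -4112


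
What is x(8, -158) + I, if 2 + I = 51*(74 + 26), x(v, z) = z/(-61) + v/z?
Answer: 24579500/4819 ≈ 5100.5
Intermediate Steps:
x(v, z) = -z/61 + v/z (x(v, z) = z*(-1/61) + v/z = -z/61 + v/z)
I = 5098 (I = -2 + 51*(74 + 26) = -2 + 51*100 = -2 + 5100 = 5098)
x(8, -158) + I = (-1/61*(-158) + 8/(-158)) + 5098 = (158/61 + 8*(-1/158)) + 5098 = (158/61 - 4/79) + 5098 = 12238/4819 + 5098 = 24579500/4819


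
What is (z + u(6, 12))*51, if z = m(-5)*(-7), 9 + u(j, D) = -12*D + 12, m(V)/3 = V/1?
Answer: -1836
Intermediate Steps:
m(V) = 3*V (m(V) = 3*(V/1) = 3*(V*1) = 3*V)
u(j, D) = 3 - 12*D (u(j, D) = -9 + (-12*D + 12) = -9 + (12 - 12*D) = 3 - 12*D)
z = 105 (z = (3*(-5))*(-7) = -15*(-7) = 105)
(z + u(6, 12))*51 = (105 + (3 - 12*12))*51 = (105 + (3 - 144))*51 = (105 - 141)*51 = -36*51 = -1836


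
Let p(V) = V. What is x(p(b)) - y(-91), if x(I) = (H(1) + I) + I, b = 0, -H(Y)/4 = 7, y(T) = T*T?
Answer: -8309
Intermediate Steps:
y(T) = T²
H(Y) = -28 (H(Y) = -4*7 = -28)
x(I) = -28 + 2*I (x(I) = (-28 + I) + I = -28 + 2*I)
x(p(b)) - y(-91) = (-28 + 2*0) - 1*(-91)² = (-28 + 0) - 1*8281 = -28 - 8281 = -8309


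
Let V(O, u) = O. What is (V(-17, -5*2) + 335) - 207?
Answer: 111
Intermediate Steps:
(V(-17, -5*2) + 335) - 207 = (-17 + 335) - 207 = 318 - 207 = 111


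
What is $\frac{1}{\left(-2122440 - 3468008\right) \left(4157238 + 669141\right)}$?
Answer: $- \frac{1}{26981620827792} \approx -3.7062 \cdot 10^{-14}$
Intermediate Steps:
$\frac{1}{\left(-2122440 - 3468008\right) \left(4157238 + 669141\right)} = \frac{1}{\left(-5590448\right) 4826379} = \frac{1}{-26981620827792} = - \frac{1}{26981620827792}$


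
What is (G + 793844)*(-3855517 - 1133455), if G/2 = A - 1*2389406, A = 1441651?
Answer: 5496180827352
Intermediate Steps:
G = -1895510 (G = 2*(1441651 - 1*2389406) = 2*(1441651 - 2389406) = 2*(-947755) = -1895510)
(G + 793844)*(-3855517 - 1133455) = (-1895510 + 793844)*(-3855517 - 1133455) = -1101666*(-4988972) = 5496180827352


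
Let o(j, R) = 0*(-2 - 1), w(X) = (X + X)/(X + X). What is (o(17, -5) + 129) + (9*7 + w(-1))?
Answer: 193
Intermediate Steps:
w(X) = 1 (w(X) = (2*X)/((2*X)) = (2*X)*(1/(2*X)) = 1)
o(j, R) = 0 (o(j, R) = 0*(-3) = 0)
(o(17, -5) + 129) + (9*7 + w(-1)) = (0 + 129) + (9*7 + 1) = 129 + (63 + 1) = 129 + 64 = 193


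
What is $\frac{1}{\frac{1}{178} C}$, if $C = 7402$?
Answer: $\frac{89}{3701} \approx 0.024048$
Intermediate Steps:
$\frac{1}{\frac{1}{178} C} = \frac{1}{\frac{1}{178} \cdot 7402} = \frac{1}{\frac{3701}{89}} = \frac{89}{3701}$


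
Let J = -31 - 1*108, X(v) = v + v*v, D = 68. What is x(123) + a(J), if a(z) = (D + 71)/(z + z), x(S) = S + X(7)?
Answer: 357/2 ≈ 178.50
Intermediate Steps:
X(v) = v + v**2
J = -139 (J = -31 - 108 = -139)
x(S) = 56 + S (x(S) = S + 7*(1 + 7) = S + 7*8 = S + 56 = 56 + S)
a(z) = 139/(2*z) (a(z) = (68 + 71)/(z + z) = 139/((2*z)) = 139*(1/(2*z)) = 139/(2*z))
x(123) + a(J) = (56 + 123) + (139/2)/(-139) = 179 + (139/2)*(-1/139) = 179 - 1/2 = 357/2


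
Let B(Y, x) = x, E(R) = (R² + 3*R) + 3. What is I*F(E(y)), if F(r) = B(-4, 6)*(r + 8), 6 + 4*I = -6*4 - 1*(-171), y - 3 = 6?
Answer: 50337/2 ≈ 25169.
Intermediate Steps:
y = 9 (y = 3 + 6 = 9)
E(R) = 3 + R² + 3*R
I = 141/4 (I = -3/2 + (-6*4 - 1*(-171))/4 = -3/2 + (-24 + 171)/4 = -3/2 + (¼)*147 = -3/2 + 147/4 = 141/4 ≈ 35.250)
F(r) = 48 + 6*r (F(r) = 6*(r + 8) = 6*(8 + r) = 48 + 6*r)
I*F(E(y)) = 141*(48 + 6*(3 + 9² + 3*9))/4 = 141*(48 + 6*(3 + 81 + 27))/4 = 141*(48 + 6*111)/4 = 141*(48 + 666)/4 = (141/4)*714 = 50337/2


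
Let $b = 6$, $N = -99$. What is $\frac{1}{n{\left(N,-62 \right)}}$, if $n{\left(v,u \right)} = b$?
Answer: $\frac{1}{6} \approx 0.16667$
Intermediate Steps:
$n{\left(v,u \right)} = 6$
$\frac{1}{n{\left(N,-62 \right)}} = \frac{1}{6}$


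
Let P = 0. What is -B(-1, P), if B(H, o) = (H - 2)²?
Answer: -9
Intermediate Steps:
B(H, o) = (-2 + H)²
-B(-1, P) = -(-2 - 1)² = -1*(-3)² = -1*9 = -9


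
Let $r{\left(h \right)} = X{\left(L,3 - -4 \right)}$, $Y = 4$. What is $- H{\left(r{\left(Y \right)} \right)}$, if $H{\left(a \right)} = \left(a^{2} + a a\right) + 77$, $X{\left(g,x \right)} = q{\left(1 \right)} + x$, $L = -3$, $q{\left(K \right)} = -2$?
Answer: $-127$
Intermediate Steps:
$X{\left(g,x \right)} = -2 + x$
$r{\left(h \right)} = 5$ ($r{\left(h \right)} = -2 + \left(3 - -4\right) = -2 + \left(3 + 4\right) = -2 + 7 = 5$)
$H{\left(a \right)} = 77 + 2 a^{2}$ ($H{\left(a \right)} = \left(a^{2} + a^{2}\right) + 77 = 2 a^{2} + 77 = 77 + 2 a^{2}$)
$- H{\left(r{\left(Y \right)} \right)} = - (77 + 2 \cdot 5^{2}) = - (77 + 2 \cdot 25) = - (77 + 50) = \left(-1\right) 127 = -127$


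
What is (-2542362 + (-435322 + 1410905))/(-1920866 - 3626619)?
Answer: 1566779/5547485 ≈ 0.28243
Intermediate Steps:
(-2542362 + (-435322 + 1410905))/(-1920866 - 3626619) = (-2542362 + 975583)/(-5547485) = -1566779*(-1/5547485) = 1566779/5547485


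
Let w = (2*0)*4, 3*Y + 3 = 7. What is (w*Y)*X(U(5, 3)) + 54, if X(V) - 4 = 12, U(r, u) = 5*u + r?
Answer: 54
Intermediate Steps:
U(r, u) = r + 5*u
Y = 4/3 (Y = -1 + (1/3)*7 = -1 + 7/3 = 4/3 ≈ 1.3333)
X(V) = 16 (X(V) = 4 + 12 = 16)
w = 0 (w = 0*4 = 0)
(w*Y)*X(U(5, 3)) + 54 = (0*(4/3))*16 + 54 = 0*16 + 54 = 0 + 54 = 54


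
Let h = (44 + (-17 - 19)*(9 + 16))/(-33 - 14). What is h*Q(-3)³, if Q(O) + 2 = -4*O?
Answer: 856000/47 ≈ 18213.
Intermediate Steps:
Q(O) = -2 - 4*O
h = 856/47 (h = (44 - 36*25)/(-47) = (44 - 900)*(-1/47) = -856*(-1/47) = 856/47 ≈ 18.213)
h*Q(-3)³ = 856*(-2 - 4*(-3))³/47 = 856*(-2 + 12)³/47 = (856/47)*10³ = (856/47)*1000 = 856000/47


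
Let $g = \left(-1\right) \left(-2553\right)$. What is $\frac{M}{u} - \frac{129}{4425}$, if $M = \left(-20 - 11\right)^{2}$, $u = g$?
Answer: $\frac{1307696}{3765675} \approx 0.34727$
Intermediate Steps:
$g = 2553$
$u = 2553$
$M = 961$ ($M = \left(-31\right)^{2} = 961$)
$\frac{M}{u} - \frac{129}{4425} = \frac{961}{2553} - \frac{129}{4425} = 961 \cdot \frac{1}{2553} - \frac{43}{1475} = \frac{961}{2553} - \frac{43}{1475} = \frac{1307696}{3765675}$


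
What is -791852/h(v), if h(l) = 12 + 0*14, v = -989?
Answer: -197963/3 ≈ -65988.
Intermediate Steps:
h(l) = 12 (h(l) = 12 + 0 = 12)
-791852/h(v) = -791852/12 = -791852*1/12 = -197963/3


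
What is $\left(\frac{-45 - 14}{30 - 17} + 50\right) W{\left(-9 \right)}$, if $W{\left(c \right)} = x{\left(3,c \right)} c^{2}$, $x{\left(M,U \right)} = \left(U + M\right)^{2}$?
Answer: $\frac{1723356}{13} \approx 1.3257 \cdot 10^{5}$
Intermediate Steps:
$x{\left(M,U \right)} = \left(M + U\right)^{2}$
$W{\left(c \right)} = c^{2} \left(3 + c\right)^{2}$ ($W{\left(c \right)} = \left(3 + c\right)^{2} c^{2} = c^{2} \left(3 + c\right)^{2}$)
$\left(\frac{-45 - 14}{30 - 17} + 50\right) W{\left(-9 \right)} = \left(\frac{-45 - 14}{30 - 17} + 50\right) \left(-9\right)^{2} \left(3 - 9\right)^{2} = \left(- \frac{59}{13} + 50\right) 81 \left(-6\right)^{2} = \left(\left(-59\right) \frac{1}{13} + 50\right) 81 \cdot 36 = \left(- \frac{59}{13} + 50\right) 2916 = \frac{591}{13} \cdot 2916 = \frac{1723356}{13}$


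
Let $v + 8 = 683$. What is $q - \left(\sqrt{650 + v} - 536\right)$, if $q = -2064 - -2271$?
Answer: $743 - 5 \sqrt{53} \approx 706.6$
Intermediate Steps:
$v = 675$ ($v = -8 + 683 = 675$)
$q = 207$ ($q = -2064 + 2271 = 207$)
$q - \left(\sqrt{650 + v} - 536\right) = 207 - \left(\sqrt{650 + 675} - 536\right) = 207 - \left(\sqrt{1325} - 536\right) = 207 - \left(5 \sqrt{53} - 536\right) = 207 - \left(-536 + 5 \sqrt{53}\right) = 207 + \left(536 - 5 \sqrt{53}\right) = 743 - 5 \sqrt{53}$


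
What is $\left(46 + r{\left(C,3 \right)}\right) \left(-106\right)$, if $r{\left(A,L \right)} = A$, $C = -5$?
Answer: $-4346$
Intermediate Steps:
$\left(46 + r{\left(C,3 \right)}\right) \left(-106\right) = \left(46 - 5\right) \left(-106\right) = 41 \left(-106\right) = -4346$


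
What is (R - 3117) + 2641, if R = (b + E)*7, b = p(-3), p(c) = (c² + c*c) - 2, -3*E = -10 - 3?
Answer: -1001/3 ≈ -333.67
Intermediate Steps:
E = 13/3 (E = -(-10 - 3)/3 = -⅓*(-13) = 13/3 ≈ 4.3333)
p(c) = -2 + 2*c² (p(c) = (c² + c²) - 2 = 2*c² - 2 = -2 + 2*c²)
b = 16 (b = -2 + 2*(-3)² = -2 + 2*9 = -2 + 18 = 16)
R = 427/3 (R = (16 + 13/3)*7 = (61/3)*7 = 427/3 ≈ 142.33)
(R - 3117) + 2641 = (427/3 - 3117) + 2641 = -8924/3 + 2641 = -1001/3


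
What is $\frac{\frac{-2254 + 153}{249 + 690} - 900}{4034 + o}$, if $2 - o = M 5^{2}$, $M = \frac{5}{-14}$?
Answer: $- \frac{11860814}{53174631} \approx -0.22305$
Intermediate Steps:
$M = - \frac{5}{14}$ ($M = 5 \left(- \frac{1}{14}\right) = - \frac{5}{14} \approx -0.35714$)
$o = \frac{153}{14}$ ($o = 2 - - \frac{5 \cdot 5^{2}}{14} = 2 - \left(- \frac{5}{14}\right) 25 = 2 - - \frac{125}{14} = 2 + \frac{125}{14} = \frac{153}{14} \approx 10.929$)
$\frac{\frac{-2254 + 153}{249 + 690} - 900}{4034 + o} = \frac{\frac{-2254 + 153}{249 + 690} - 900}{4034 + \frac{153}{14}} = \frac{- \frac{2101}{939} - 900}{\frac{56629}{14}} = \left(\left(-2101\right) \frac{1}{939} - 900\right) \frac{14}{56629} = \left(- \frac{2101}{939} - 900\right) \frac{14}{56629} = \left(- \frac{847201}{939}\right) \frac{14}{56629} = - \frac{11860814}{53174631}$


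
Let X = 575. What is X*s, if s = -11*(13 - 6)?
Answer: -44275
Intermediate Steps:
s = -77 (s = -11*7 = -77)
X*s = 575*(-77) = -44275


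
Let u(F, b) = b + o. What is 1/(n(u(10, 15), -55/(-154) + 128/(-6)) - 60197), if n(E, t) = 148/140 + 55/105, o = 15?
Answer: -105/6320519 ≈ -1.6613e-5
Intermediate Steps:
u(F, b) = 15 + b (u(F, b) = b + 15 = 15 + b)
n(E, t) = 166/105 (n(E, t) = 148*(1/140) + 55*(1/105) = 37/35 + 11/21 = 166/105)
1/(n(u(10, 15), -55/(-154) + 128/(-6)) - 60197) = 1/(166/105 - 60197) = 1/(-6320519/105) = -105/6320519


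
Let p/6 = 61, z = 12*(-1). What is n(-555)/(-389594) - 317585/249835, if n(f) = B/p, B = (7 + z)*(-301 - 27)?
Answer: -2264265038437/1781216170917 ≈ -1.2712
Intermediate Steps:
z = -12
p = 366 (p = 6*61 = 366)
B = 1640 (B = (7 - 12)*(-301 - 27) = -5*(-328) = 1640)
n(f) = 820/183 (n(f) = 1640/366 = 1640*(1/366) = 820/183)
n(-555)/(-389594) - 317585/249835 = (820/183)/(-389594) - 317585/249835 = (820/183)*(-1/389594) - 317585*1/249835 = -410/35647851 - 63517/49967 = -2264265038437/1781216170917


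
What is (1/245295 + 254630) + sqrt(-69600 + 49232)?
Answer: 62459465851/245295 + 4*I*sqrt(1273) ≈ 2.5463e+5 + 142.72*I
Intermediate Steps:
(1/245295 + 254630) + sqrt(-69600 + 49232) = (1/245295 + 254630) + sqrt(-20368) = 62459465851/245295 + 4*I*sqrt(1273)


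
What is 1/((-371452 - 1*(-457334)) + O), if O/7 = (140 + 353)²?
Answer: 1/1787225 ≈ 5.5953e-7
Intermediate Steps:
O = 1701343 (O = 7*(140 + 353)² = 7*493² = 7*243049 = 1701343)
1/((-371452 - 1*(-457334)) + O) = 1/((-371452 - 1*(-457334)) + 1701343) = 1/((-371452 + 457334) + 1701343) = 1/(85882 + 1701343) = 1/1787225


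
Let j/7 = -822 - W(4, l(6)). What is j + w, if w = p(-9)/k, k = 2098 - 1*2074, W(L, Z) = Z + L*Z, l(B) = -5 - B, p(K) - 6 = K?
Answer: -42953/8 ≈ -5369.1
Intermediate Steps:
p(K) = 6 + K
k = 24 (k = 2098 - 2074 = 24)
j = -5369 (j = 7*(-822 - (-5 - 1*6)*(1 + 4)) = 7*(-822 - (-5 - 6)*5) = 7*(-822 - (-11)*5) = 7*(-822 - 1*(-55)) = 7*(-822 + 55) = 7*(-767) = -5369)
w = -⅛ (w = (6 - 9)/24 = -3*1/24 = -⅛ ≈ -0.12500)
j + w = -5369 - ⅛ = -42953/8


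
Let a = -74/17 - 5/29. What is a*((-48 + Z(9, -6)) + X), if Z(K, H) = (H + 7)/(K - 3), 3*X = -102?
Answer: 1095421/2958 ≈ 370.32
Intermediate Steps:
X = -34 (X = (⅓)*(-102) = -34)
Z(K, H) = (7 + H)/(-3 + K)
a = -2231/493 (a = -74*1/17 - 5*1/29 = -74/17 - 5/29 = -2231/493 ≈ -4.5254)
a*((-48 + Z(9, -6)) + X) = -2231*((-48 + (7 - 6)/(-3 + 9)) - 34)/493 = -2231*((-48 + 1/6) - 34)/493 = -2231*((-48 + (⅙)*1) - 34)/493 = -2231*((-48 + ⅙) - 34)/493 = -2231*(-287/6 - 34)/493 = -2231/493*(-491/6) = 1095421/2958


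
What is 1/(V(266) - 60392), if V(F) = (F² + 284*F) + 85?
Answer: 1/85993 ≈ 1.1629e-5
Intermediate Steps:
V(F) = 85 + F² + 284*F
1/(V(266) - 60392) = 1/((85 + 266² + 284*266) - 60392) = 1/((85 + 70756 + 75544) - 60392) = 1/(146385 - 60392) = 1/85993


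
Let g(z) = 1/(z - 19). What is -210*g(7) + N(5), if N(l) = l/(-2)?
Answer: 15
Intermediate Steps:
N(l) = -l/2 (N(l) = l*(-1/2) = -l/2)
g(z) = 1/(-19 + z)
-210*g(7) + N(5) = -210/(-19 + 7) - 1/2*5 = -210/(-12) - 5/2 = -210*(-1/12) - 5/2 = 35/2 - 5/2 = 15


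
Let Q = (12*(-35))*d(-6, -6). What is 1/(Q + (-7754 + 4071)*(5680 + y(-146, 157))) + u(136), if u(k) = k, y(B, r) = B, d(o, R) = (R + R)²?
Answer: 2780139471/20442202 ≈ 136.00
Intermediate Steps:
d(o, R) = 4*R² (d(o, R) = (2*R)² = 4*R²)
Q = -60480 (Q = (12*(-35))*(4*(-6)²) = -1680*36 = -420*144 = -60480)
1/(Q + (-7754 + 4071)*(5680 + y(-146, 157))) + u(136) = 1/(-60480 + (-7754 + 4071)*(5680 - 146)) + 136 = 1/(-60480 - 3683*5534) + 136 = 1/(-60480 - 20381722) + 136 = 1/(-20442202) + 136 = -1/20442202 + 136 = 2780139471/20442202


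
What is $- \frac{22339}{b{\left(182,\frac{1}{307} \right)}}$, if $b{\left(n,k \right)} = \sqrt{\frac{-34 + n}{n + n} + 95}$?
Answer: $- \frac{22339 \sqrt{790062}}{8682} \approx -2287.0$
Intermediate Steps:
$b{\left(n,k \right)} = \sqrt{95 + \frac{-34 + n}{2 n}}$ ($b{\left(n,k \right)} = \sqrt{\frac{-34 + n}{2 n} + 95} = \sqrt{95 + \frac{-34 + n}{2 n}}$)
$- \frac{22339}{b{\left(182,\frac{1}{307} \right)}} = - \frac{22339}{\frac{1}{2} \sqrt{382 - \frac{68}{182}}} = - \frac{22339}{\frac{1}{2} \sqrt{382 - \frac{34}{91}}} = - \frac{22339}{\frac{1}{2} \sqrt{\frac{34728}{91}}} = - \frac{22339}{\frac{1}{2} \frac{2 \sqrt{790062}}{91}} = - \frac{22339}{\frac{1}{91} \sqrt{790062}} = - 22339 \frac{\sqrt{790062}}{8682} = - \frac{22339 \sqrt{790062}}{8682}$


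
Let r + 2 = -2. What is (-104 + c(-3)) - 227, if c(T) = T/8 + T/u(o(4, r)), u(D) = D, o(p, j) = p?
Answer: -2657/8 ≈ -332.13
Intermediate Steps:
r = -4 (r = -2 - 2 = -4)
c(T) = 3*T/8 (c(T) = T/8 + T/4 = 3*T/8)
(-104 + c(-3)) - 227 = (-104 + (3/8)*(-3)) - 227 = (-104 - 9/8) - 227 = -841/8 - 227 = -2657/8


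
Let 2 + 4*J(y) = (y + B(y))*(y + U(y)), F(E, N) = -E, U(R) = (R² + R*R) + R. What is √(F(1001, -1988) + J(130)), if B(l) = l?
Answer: √8851594/2 ≈ 1487.6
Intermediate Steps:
U(R) = R + 2*R² (U(R) = (R² + R²) + R = 2*R² + R = R + 2*R²)
J(y) = -½ + y*(y + y*(1 + 2*y))/2 (J(y) = -½ + ((y + y)*(y + y*(1 + 2*y)))/4 = -½ + ((2*y)*(y + y*(1 + 2*y)))/4 = -½ + (2*y*(y + y*(1 + 2*y)))/4 = -½ + y*(y + y*(1 + 2*y))/2)
√(F(1001, -1988) + J(130)) = √(-1*1001 + (-½ + 130² + 130³)) = √(-1001 + (-½ + 16900 + 2197000)) = √(-1001 + 4427799/2) = √(4425797/2) = √8851594/2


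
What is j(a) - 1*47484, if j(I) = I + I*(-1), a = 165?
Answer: -47484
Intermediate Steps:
j(I) = 0 (j(I) = I - I = 0)
j(a) - 1*47484 = 0 - 1*47484 = 0 - 47484 = -47484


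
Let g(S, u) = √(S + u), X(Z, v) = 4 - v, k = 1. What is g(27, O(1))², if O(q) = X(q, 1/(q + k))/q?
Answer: 61/2 ≈ 30.500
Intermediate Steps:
O(q) = (4 - 1/(1 + q))/q (O(q) = (4 - 1/(q + 1))/q = (4 - 1/(1 + q))/q)
g(27, O(1))² = (√(27 + (3 + 4*1)/(1*(1 + 1))))² = (√(27 + 1*(3 + 4)/2))² = (√(27 + 1*(½)*7))² = (√(27 + 7/2))² = (√(61/2))² = (√122/2)² = 61/2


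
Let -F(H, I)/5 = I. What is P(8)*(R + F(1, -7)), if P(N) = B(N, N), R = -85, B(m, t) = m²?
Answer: -3200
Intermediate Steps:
F(H, I) = -5*I
P(N) = N²
P(8)*(R + F(1, -7)) = 8²*(-85 - 5*(-7)) = 64*(-85 + 35) = 64*(-50) = -3200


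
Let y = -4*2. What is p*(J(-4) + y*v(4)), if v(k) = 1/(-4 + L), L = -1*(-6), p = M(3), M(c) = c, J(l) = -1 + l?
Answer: -27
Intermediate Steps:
p = 3
L = 6
v(k) = 1/2 (v(k) = 1/(-4 + 6) = 1/2)
y = -8
p*(J(-4) + y*v(4)) = 3*((-1 - 4) - 8*1/2) = 3*(-5 - 4) = 3*(-9) = -27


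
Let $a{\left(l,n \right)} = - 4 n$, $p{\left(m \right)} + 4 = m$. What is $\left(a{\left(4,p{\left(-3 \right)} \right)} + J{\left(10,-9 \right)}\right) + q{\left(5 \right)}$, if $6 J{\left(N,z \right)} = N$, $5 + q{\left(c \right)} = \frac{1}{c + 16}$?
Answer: $\frac{173}{7} \approx 24.714$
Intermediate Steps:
$q{\left(c \right)} = -5 + \frac{1}{16 + c}$ ($q{\left(c \right)} = -5 + \frac{1}{c + 16} = -5 + \frac{1}{16 + c}$)
$J{\left(N,z \right)} = \frac{N}{6}$
$p{\left(m \right)} = -4 + m$
$\left(a{\left(4,p{\left(-3 \right)} \right)} + J{\left(10,-9 \right)}\right) + q{\left(5 \right)} = \left(- 4 \left(-4 - 3\right) + \frac{1}{6} \cdot 10\right) + \frac{-79 - 25}{16 + 5} = \left(\left(-4\right) \left(-7\right) + \frac{5}{3}\right) + \frac{-79 - 25}{21} = \left(28 + \frac{5}{3}\right) + \frac{1}{21} \left(-104\right) = \frac{89}{3} - \frac{104}{21} = \frac{173}{7}$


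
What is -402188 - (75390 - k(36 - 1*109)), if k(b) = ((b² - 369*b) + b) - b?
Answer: -445312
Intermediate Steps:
k(b) = b² - 369*b (k(b) = (b² - 368*b) - b = b² - 369*b)
-402188 - (75390 - k(36 - 1*109)) = -402188 - (75390 - (36 - 1*109)*(-369 + (36 - 1*109))) = -402188 - (75390 - (36 - 109)*(-369 + (36 - 109))) = -402188 - (75390 - (-73)*(-369 - 73)) = -402188 - (75390 - (-73)*(-442)) = -402188 - (75390 - 1*32266) = -402188 - (75390 - 32266) = -402188 - 1*43124 = -402188 - 43124 = -445312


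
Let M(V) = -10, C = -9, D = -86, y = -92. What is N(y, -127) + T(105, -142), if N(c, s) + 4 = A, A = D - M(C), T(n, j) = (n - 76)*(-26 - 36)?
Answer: -1878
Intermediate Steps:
T(n, j) = 4712 - 62*n (T(n, j) = (-76 + n)*(-62) = 4712 - 62*n)
A = -76 (A = -86 - 1*(-10) = -86 + 10 = -76)
N(c, s) = -80 (N(c, s) = -4 - 76 = -80)
N(y, -127) + T(105, -142) = -80 + (4712 - 62*105) = -80 + (4712 - 6510) = -80 - 1798 = -1878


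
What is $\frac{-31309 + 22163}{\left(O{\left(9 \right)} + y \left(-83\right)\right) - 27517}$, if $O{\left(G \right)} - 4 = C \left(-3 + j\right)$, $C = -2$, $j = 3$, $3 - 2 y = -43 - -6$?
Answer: $\frac{9146}{29173} \approx 0.31351$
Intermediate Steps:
$y = 20$ ($y = \frac{3}{2} - \frac{-43 - -6}{2} = \frac{3}{2} - \frac{-43 + 6}{2} = \frac{3}{2} - - \frac{37}{2} = \frac{3}{2} + \frac{37}{2} = 20$)
$O{\left(G \right)} = 4$ ($O{\left(G \right)} = 4 - 2 \left(-3 + 3\right) = 4 - 0 = 4 + 0 = 4$)
$\frac{-31309 + 22163}{\left(O{\left(9 \right)} + y \left(-83\right)\right) - 27517} = \frac{-31309 + 22163}{\left(4 + 20 \left(-83\right)\right) - 27517} = - \frac{9146}{\left(4 - 1660\right) - 27517} = - \frac{9146}{-1656 - 27517} = - \frac{9146}{-29173} = \left(-9146\right) \left(- \frac{1}{29173}\right) = \frac{9146}{29173}$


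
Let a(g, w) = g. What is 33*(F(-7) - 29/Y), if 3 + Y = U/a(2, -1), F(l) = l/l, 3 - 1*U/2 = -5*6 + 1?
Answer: 0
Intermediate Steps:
U = 64 (U = 6 - 2*(-5*6 + 1) = 6 - 2*(-30 + 1) = 6 - 2*(-29) = 6 + 58 = 64)
F(l) = 1
Y = 29 (Y = -3 + 64/2 = -3 + 64*(½) = -3 + 32 = 29)
33*(F(-7) - 29/Y) = 33*(1 - 29/29) = 33*(1 - 29*1/29) = 33*(1 - 1) = 33*0 = 0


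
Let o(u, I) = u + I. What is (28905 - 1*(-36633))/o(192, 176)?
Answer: 32769/184 ≈ 178.09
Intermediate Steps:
o(u, I) = I + u
(28905 - 1*(-36633))/o(192, 176) = (28905 - 1*(-36633))/(176 + 192) = (28905 + 36633)/368 = 65538*(1/368) = 32769/184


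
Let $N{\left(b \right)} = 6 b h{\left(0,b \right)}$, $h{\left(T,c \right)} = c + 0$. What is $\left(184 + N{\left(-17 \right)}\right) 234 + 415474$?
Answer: $864286$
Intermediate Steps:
$h{\left(T,c \right)} = c$
$N{\left(b \right)} = 6 b^{2}$ ($N{\left(b \right)} = 6 b b = 6 b^{2}$)
$\left(184 + N{\left(-17 \right)}\right) 234 + 415474 = \left(184 + 6 \left(-17\right)^{2}\right) 234 + 415474 = \left(184 + 6 \cdot 289\right) 234 + 415474 = \left(184 + 1734\right) 234 + 415474 = 1918 \cdot 234 + 415474 = 448812 + 415474 = 864286$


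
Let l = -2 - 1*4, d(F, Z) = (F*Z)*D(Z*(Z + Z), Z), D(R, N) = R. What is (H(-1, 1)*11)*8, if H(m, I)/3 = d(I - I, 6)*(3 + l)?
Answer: 0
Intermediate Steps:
d(F, Z) = 2*F*Z³ (d(F, Z) = (F*Z)*(Z*(Z + Z)) = (F*Z)*(Z*(2*Z)) = (F*Z)*(2*Z²) = 2*F*Z³)
l = -6 (l = -2 - 4 = -6)
H(m, I) = 0 (H(m, I) = 3*((2*(I - I)*6³)*(3 - 6)) = 3*((2*0*216)*(-3)) = 3*(0*(-3)) = 3*0 = 0)
(H(-1, 1)*11)*8 = (0*11)*8 = 0*8 = 0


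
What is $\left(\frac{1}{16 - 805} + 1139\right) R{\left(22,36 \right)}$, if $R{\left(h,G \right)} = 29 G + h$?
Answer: $\frac{957982220}{789} \approx 1.2142 \cdot 10^{6}$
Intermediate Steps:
$R{\left(h,G \right)} = h + 29 G$
$\left(\frac{1}{16 - 805} + 1139\right) R{\left(22,36 \right)} = \left(\frac{1}{16 - 805} + 1139\right) \left(22 + 29 \cdot 36\right) = \left(\frac{1}{16 - 805} + 1139\right) \left(22 + 1044\right) = \left(\frac{1}{-789} + 1139\right) 1066 = \left(- \frac{1}{789} + 1139\right) 1066 = \frac{898670}{789} \cdot 1066 = \frac{957982220}{789}$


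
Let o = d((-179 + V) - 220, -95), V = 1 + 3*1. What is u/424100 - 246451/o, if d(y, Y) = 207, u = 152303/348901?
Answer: -36467086817332379/30629565218700 ≈ -1190.6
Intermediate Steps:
u = 152303/348901 (u = 152303*(1/348901) = 152303/348901 ≈ 0.43652)
V = 4 (V = 1 + 3 = 4)
o = 207
u/424100 - 246451/o = (152303/348901)/424100 - 246451/207 = (152303/348901)*(1/424100) - 246451*1/207 = 152303/147968914100 - 246451/207 = -36467086817332379/30629565218700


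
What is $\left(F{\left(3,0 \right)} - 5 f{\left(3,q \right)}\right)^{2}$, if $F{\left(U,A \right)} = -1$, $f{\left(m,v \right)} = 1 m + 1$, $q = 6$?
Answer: $441$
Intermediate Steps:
$f{\left(m,v \right)} = 1 + m$ ($f{\left(m,v \right)} = m + 1 = 1 + m$)
$\left(F{\left(3,0 \right)} - 5 f{\left(3,q \right)}\right)^{2} = \left(-1 - 5 \left(1 + 3\right)\right)^{2} = \left(-1 - 20\right)^{2} = \left(-21\right)^{2} = 441$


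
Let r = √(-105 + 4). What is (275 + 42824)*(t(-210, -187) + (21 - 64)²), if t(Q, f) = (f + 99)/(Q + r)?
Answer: 3523176413771/44201 + 3792712*I*√101/44201 ≈ 7.9708e+7 + 862.34*I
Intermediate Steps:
r = I*√101 (r = √(-101) = I*√101 ≈ 10.05*I)
t(Q, f) = (99 + f)/(Q + I*√101) (t(Q, f) = (f + 99)/(Q + I*√101) = (99 + f)/(Q + I*√101))
(275 + 42824)*(t(-210, -187) + (21 - 64)²) = (275 + 42824)*((99 - 187)/(-210 + I*√101) + (21 - 64)²) = 43099*(-88/(-210 + I*√101) + (-43)²) = 43099*(-88/(-210 + I*√101) + 1849) = 43099*(1849 - 88/(-210 + I*√101)) = 79690051 - 3792712/(-210 + I*√101)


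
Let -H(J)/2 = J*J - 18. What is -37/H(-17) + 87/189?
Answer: 18049/34146 ≈ 0.52858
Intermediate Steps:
H(J) = 36 - 2*J² (H(J) = -2*(J*J - 18) = -2*(J² - 18) = -2*(-18 + J²) = 36 - 2*J²)
-37/H(-17) + 87/189 = -37/(36 - 2*(-17)²) + 87/189 = -37/(36 - 2*289) + 87*(1/189) = -37/(36 - 578) + 29/63 = -37/(-542) + 29/63 = -37*(-1/542) + 29/63 = 37/542 + 29/63 = 18049/34146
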